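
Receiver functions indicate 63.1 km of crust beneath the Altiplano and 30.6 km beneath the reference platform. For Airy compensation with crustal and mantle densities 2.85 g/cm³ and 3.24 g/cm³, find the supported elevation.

3.91 km

Excess crust Δ = 63.1 km − 30.6 km = 32.5 km, split between elevation h and root r with h + r = Δ.
Airy balance ρ_c h = (ρ_m − ρ_c) r gives r = h ρ_c/(ρ_m − ρ_c), so h (1 + ρ_c/(ρ_m − ρ_c)) = Δ, i.e. h = Δ (ρ_m − ρ_c)/ρ_m.
h = 32.5 km × 0.39/3.24 = 3.91 km.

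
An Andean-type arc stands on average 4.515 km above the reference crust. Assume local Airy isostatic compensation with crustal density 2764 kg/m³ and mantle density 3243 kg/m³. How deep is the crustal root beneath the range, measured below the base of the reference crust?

For local isostatic compensation: the weight of the topography is balanced by the buoyancy of the root, ρ_c h = (ρ_m − ρ_c) r.
r = h · ρ_c / (ρ_m − ρ_c) = 4.515 km × 2764 / (3243 − 2764) = 26.1 km.

26.1 km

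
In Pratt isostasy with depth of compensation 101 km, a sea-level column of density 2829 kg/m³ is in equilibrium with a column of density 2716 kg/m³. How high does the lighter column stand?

4.2 km

ρ_ref D = ρ (D + h) → h = D (ρ_ref − ρ)/ρ.
h = 101 km × (2829 − 2716)/2716 = 4.2 km.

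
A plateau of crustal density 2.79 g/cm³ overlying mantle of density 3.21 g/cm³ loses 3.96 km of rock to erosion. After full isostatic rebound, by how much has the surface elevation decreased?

0.518 km

Rebound u = e ρ_c/ρ_m = 3.96 km × 2.79/3.21 = 3.442 km.
Net surface drop = e − u = 3.96 km − 3.442 km = e (ρ_m − ρ_c)/ρ_m = 0.518 km.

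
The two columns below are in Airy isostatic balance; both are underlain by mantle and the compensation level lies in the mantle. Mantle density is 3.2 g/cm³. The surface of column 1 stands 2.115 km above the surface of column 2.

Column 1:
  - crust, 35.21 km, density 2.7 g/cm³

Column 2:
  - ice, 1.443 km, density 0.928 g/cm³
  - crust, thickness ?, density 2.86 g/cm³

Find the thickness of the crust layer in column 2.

22.2 km

Take the compensation level at the base of the deeper column (depth z_c below the surface of column 1) and equate Σ ρ_i t_i down to z_c; mantle fills any gap and the z_c terms cancel.
Column 1: 35.21×2.7 + (z_c − 35.21)×3.2
Column 2: 2.115×0 + 1.443×0.928 + x×2.86 + (z_c − 2.115 − 1.443 − x)×3.2
The z_c×3.2 term appears on both sides and cancels. Collect the known terms of each column as K = Σ(ρt)_known − 3.2 × (depth of known layers): K_1 = 95.067 − 3.2×35.21 = −17.605; K_2 = 1.339104 − 3.2×(2.115 + 1.443) = −10.046496.
Balance: K_1 = K_2 − x×(3.2 − 2.86), so x = (K_2 − K_1)/(3.2 − 2.86) = 7.5585/0.34 = 22.2 km.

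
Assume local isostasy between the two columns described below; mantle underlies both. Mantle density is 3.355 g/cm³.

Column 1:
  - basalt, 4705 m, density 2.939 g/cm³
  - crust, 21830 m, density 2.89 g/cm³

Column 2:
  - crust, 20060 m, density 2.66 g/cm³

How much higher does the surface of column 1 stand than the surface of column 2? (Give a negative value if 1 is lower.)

For any compensation level in the mantle, the mantle terms cancel and isostasy reduces to e = (Σt_1 − Σt_2) − (Σ(ρt)_1 − Σ(ρt)_2) / ρ_m.
Σt_1 = 26535 m; Σt_2 = 20060 m; Σ(ρt)_1 = 76916.695; Σ(ρt)_2 = 53359.6 (in m·g/cm³).
e = (26535 − 20060) − (76916.695 − 53359.6) / 3.355 = −546 m.

−546 m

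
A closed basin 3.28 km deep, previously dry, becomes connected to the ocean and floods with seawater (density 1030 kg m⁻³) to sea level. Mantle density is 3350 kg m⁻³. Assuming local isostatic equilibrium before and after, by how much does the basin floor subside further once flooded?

After flooding the water column is d + s deep. Its weight must equal the weight of mantle displaced by the extra subsidence s: (d + s) ρ_w = s ρ_m.
s = d ρ_w / (ρ_m − ρ_w) = 3.28 km × 1030/(3350 − 1030) = 1.46 km.

1.46 km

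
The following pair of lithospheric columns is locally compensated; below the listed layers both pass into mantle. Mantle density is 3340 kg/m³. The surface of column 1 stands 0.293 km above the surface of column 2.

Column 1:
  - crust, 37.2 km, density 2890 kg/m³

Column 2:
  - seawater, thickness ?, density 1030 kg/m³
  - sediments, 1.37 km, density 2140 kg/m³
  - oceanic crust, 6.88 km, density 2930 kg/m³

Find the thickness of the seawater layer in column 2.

Take the compensation level at the base of the deeper column (depth z_c below the surface of column 1) and equate Σ ρ_i t_i down to z_c; mantle fills any gap and the z_c terms cancel.
Column 1: 37.2×2890 + (z_c − 37.2)×3340
Column 2: 0.293×0 + x×1030 + 1.37×2140 + 6.88×2930 + (z_c − 0.293 − 8.25 − x)×3340
The z_c×3340 term appears on both sides and cancels. Collect the known terms of each column as K = Σ(ρt)_known − 3340 × (depth of known layers): K_1 = 107508 − 3340×37.2 = −16740; K_2 = 23090.2 − 3340×(0.293 + 8.25) = −5443.42.
Balance: K_1 = K_2 − x×(3340 − 1030), so x = (K_2 − K_1)/(3340 − 1030) = 11296.6/2310 = 4.89 km.

4.89 km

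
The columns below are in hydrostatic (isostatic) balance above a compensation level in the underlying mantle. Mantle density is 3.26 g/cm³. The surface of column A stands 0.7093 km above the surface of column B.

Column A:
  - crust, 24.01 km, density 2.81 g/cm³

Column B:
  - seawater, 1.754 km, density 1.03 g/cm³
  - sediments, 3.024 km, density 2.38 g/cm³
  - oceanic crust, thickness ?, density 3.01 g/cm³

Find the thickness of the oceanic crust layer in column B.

7.68 km

Take the compensation level at the base of the deeper column (depth z_c below the surface of column A) and equate Σ ρ_i t_i down to z_c; mantle fills any gap and the z_c terms cancel.
Column A: 24.01×2.81 + (z_c − 24.01)×3.26
Column B: 0.7093×0 + 1.754×1.03 + 3.024×2.38 + x×3.01 + (z_c − 0.7093 − 4.778 − x)×3.26
The z_c×3.26 term appears on both sides and cancels. Collect the known terms of each column as K = Σ(ρt)_known − 3.26 × (depth of known layers): K_A = 67.4681 − 3.26×24.01 = −10.8045; K_B = 9.00374 − 3.26×(0.7093 + 4.778) = −8.884858.
Balance: K_A = K_B − x×(3.26 − 3.01), so x = (K_B − K_A)/(3.26 − 3.01) = 1.91964/0.25 = 7.68 km.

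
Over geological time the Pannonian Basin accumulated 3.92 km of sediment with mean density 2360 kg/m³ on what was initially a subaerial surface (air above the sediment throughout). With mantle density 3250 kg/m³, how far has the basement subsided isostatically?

2.85 km

Subaerial load: s = t ρ_sed / ρ_m = 3.92 km × 2360/3250 = 2.85 km.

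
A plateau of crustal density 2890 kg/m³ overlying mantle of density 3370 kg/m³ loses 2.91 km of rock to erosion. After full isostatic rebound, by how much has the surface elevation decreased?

Rebound u = e ρ_c/ρ_m = 2.91 km × 2890/3370 = 2.496 km.
Net surface drop = e − u = 2.91 km − 2.496 km = e (ρ_m − ρ_c)/ρ_m = 0.414 km.

0.414 km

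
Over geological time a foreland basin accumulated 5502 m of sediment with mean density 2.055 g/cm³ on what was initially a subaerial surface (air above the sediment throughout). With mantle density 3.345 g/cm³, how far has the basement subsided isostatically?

Subaerial load: s = t ρ_sed / ρ_m = 5502 m × 2.055/3.345 = 3380 m.

3380 m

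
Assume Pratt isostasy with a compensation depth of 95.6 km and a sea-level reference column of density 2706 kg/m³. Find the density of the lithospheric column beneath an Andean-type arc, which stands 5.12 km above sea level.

2570 kg/m³

Pratt balance: ρ_ref D = ρ (D + h).
ρ = ρ_ref D/(D + h) = 2706 × 95.6 km/(95.6 km + 5.12 km) = 2570 kg/m³.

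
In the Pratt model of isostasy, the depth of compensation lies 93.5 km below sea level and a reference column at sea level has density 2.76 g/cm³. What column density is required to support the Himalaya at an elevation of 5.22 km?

Pratt balance: ρ_ref D = ρ (D + h).
ρ = ρ_ref D/(D + h) = 2.76 × 93.5 km/(93.5 km + 5.22 km) = 2.61 g/cm³.

2.61 g/cm³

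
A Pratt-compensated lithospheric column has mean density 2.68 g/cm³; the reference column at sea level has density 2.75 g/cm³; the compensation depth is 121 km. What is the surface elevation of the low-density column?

ρ_ref D = ρ (D + h) → h = D (ρ_ref − ρ)/ρ.
h = 121 km × (2.75 − 2.68)/2.68 = 3.16 km.

3.16 km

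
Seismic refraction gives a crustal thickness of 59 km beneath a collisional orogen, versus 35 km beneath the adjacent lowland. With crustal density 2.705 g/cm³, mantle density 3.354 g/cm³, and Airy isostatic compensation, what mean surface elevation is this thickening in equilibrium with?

4.64 km

Excess crust Δ = 59 km − 35 km = 24 km, split between elevation h and root r with h + r = Δ.
Airy balance ρ_c h = (ρ_m − ρ_c) r gives r = h ρ_c/(ρ_m − ρ_c), so h (1 + ρ_c/(ρ_m − ρ_c)) = Δ, i.e. h = Δ (ρ_m − ρ_c)/ρ_m.
h = 24 km × 0.649/3.354 = 4.64 km.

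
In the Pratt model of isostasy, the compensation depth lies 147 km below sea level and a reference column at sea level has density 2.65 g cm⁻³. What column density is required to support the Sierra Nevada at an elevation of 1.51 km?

Pratt balance: ρ_ref D = ρ (D + h).
ρ = ρ_ref D/(D + h) = 2.65 × 147 km/(147 km + 1.51 km) = 2.62 g cm⁻³.

2.62 g cm⁻³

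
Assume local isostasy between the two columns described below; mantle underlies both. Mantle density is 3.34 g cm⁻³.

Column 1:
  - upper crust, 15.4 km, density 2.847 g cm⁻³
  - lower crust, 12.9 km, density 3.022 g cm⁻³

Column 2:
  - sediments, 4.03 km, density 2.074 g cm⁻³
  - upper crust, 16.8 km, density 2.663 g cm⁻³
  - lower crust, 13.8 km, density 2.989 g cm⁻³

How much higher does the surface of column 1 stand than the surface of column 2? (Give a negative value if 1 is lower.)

For any compensation level in the mantle, the mantle terms cancel and isostasy reduces to e = (Σt_1 − Σt_2) − (Σ(ρt)_1 − Σ(ρt)_2) / ρ_m.
Σt_1 = 28.3 km; Σt_2 = 34.63 km; Σ(ρt)_1 = 82.8276; Σ(ρt)_2 = 94.34482 (in km·g cm⁻³).
e = (28.3 − 34.63) − (82.8276 − 94.34482) / 3.34 = −2.88 km.

−2.88 km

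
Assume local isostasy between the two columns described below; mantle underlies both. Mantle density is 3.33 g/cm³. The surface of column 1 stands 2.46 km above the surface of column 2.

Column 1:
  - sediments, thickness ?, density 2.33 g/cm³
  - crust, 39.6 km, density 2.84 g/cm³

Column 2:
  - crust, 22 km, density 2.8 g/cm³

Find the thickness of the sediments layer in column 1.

0.448 km

Take the compensation level at the base of the deeper column (depth z_c below the surface of column 1) and equate Σ ρ_i t_i down to z_c; mantle fills any gap and the z_c terms cancel.
Column 1: x×2.33 + 39.6×2.84 + (z_c − 39.6 − x)×3.33
Column 2: 2.46×0 + 22×2.8 + (z_c − 2.46 − 22)×3.33
The z_c×3.33 term appears on both sides and cancels. Collect the known terms of each column as K = Σ(ρt)_known − 3.33 × (depth of known layers): K_1 = 112.464 − 3.33×39.6 = −19.404; K_2 = 61.6 − 3.33×(2.46 + 22) = −19.8518.
Balance: K_1 − x×(3.33 − 2.33) = K_2, so x = (K_1 − K_2)/(3.33 − 2.33) = 0.4478/1 = 0.448 km.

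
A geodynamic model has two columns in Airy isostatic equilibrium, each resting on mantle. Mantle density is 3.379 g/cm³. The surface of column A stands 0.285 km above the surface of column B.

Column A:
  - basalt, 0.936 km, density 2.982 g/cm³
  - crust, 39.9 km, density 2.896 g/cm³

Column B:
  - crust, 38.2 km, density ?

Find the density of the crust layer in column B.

2.89 g/cm³

Take the compensation level at the base of the deeper column (depth z_c below the surface of column A) and equate Σ ρ_i t_i down to z_c; mantle fills any gap and the z_c terms cancel.
Column A: 0.936×2.982 + 39.9×2.896 + (z_c − 40.836)×3.379
Column B: 0.285×0 + 38.2×ρ + (z_c − 0.285 − 38.2)×3.379
The z_c×3.379 term appears on both sides and cancels. Collect the known terms of each column as K = Σ(ρt)_known − 3.379 × (depth of known layers): K_A = 118.341552 − 3.379×40.836 = −19.643292; K_B = 0 − 3.379×(0.285 + 38.2) = −130.040815.
Balance: K_A = K_B + 38.2×ρ, so ρ = (K_A − K_B)/38.2 = 110.398/38.2 = 2.89 g/cm³.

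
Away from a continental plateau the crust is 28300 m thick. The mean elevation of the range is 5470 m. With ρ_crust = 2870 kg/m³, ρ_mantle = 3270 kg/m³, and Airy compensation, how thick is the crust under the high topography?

73000 m

Root depth r = h ρ_c / (ρ_m − ρ_c) = 5470 m × 2870 / 400 = 39250 m.
Total thickness = T + h + r = 28300 m + 5470 m + 39250 m = 73000 m.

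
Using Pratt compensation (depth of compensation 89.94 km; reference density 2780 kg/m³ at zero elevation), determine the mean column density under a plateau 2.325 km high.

Pratt balance: ρ_ref D = ρ (D + h).
ρ = ρ_ref D/(D + h) = 2780 × 89.94 km/(89.94 km + 2.325 km) = 2710 kg/m³.

2710 kg/m³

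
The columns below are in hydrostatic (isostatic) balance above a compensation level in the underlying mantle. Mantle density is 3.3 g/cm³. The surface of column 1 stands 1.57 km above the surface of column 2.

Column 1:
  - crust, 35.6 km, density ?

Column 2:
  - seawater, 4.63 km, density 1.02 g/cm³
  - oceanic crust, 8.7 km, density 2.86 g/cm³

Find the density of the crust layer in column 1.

Take the compensation level at the base of the deeper column (depth z_c below the surface of column 1) and equate Σ ρ_i t_i down to z_c; mantle fills any gap and the z_c terms cancel.
Column 1: 35.6×ρ + (z_c − 35.6)×3.3
Column 2: 1.57×0 + 4.63×1.02 + 8.7×2.86 + (z_c − 1.57 − 13.33)×3.3
The z_c×3.3 term appears on both sides and cancels. Collect the known terms of each column as K = Σ(ρt)_known − 3.3 × (depth of known layers): K_1 = 0 − 3.3×35.6 = −117.48; K_2 = 29.6046 − 3.3×(1.57 + 13.33) = −19.5654.
Balance: K_1 + 35.6×ρ = K_2, so ρ = (K_2 − K_1)/35.6 = 97.9146/35.6 = 2.75 g/cm³.

2.75 g/cm³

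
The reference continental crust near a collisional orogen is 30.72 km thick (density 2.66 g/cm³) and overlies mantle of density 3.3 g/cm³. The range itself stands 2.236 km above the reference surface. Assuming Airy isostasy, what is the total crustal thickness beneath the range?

Root depth r = h ρ_c / (ρ_m − ρ_c) = 2.236 km × 2.66 / 0.64 = 9.293 km.
Total thickness = T + h + r = 30.72 km + 2.236 km + 9.293 km = 42.2 km.

42.2 km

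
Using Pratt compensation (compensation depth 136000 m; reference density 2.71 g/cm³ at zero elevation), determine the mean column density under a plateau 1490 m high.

Pratt balance: ρ_ref D = ρ (D + h).
ρ = ρ_ref D/(D + h) = 2.71 × 136000 m/(136000 m + 1490 m) = 2.68 g/cm³.

2.68 g/cm³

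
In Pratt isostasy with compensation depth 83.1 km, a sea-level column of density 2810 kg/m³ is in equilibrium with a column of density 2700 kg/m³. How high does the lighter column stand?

ρ_ref D = ρ (D + h) → h = D (ρ_ref − ρ)/ρ.
h = 83.1 km × (2810 − 2700)/2700 = 3.39 km.

3.39 km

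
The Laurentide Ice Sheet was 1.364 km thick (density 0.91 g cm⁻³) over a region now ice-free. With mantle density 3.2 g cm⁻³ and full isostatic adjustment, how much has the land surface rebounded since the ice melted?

Removing the load lets mantle flow back in; uplift u satisfies ρ_ice t = ρ_m u.
u = t ρ_ice/ρ_m = 1.364 km × 0.91/3.2 = 0.388 km.

0.388 km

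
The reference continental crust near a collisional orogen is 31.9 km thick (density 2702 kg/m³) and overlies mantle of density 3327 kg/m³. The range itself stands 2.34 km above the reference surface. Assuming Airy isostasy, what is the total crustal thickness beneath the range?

Root depth r = h ρ_c / (ρ_m − ρ_c) = 2.34 km × 2702 / 625 = 10.12 km.
Total thickness = T + h + r = 31.9 km + 2.34 km + 10.12 km = 44.4 km.

44.4 km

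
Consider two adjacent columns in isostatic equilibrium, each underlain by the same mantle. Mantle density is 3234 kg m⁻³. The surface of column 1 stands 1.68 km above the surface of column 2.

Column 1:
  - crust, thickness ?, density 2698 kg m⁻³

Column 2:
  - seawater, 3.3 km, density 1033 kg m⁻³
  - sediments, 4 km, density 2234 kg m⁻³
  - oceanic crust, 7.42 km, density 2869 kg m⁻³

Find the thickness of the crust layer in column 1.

Take the compensation level at the base of the deeper column (depth z_c below the surface of column 1) and equate Σ ρ_i t_i down to z_c; mantle fills any gap and the z_c terms cancel.
Column 1: x×2698 + (z_c − 0 − x)×3234
Column 2: 1.68×0 + 3.3×1033 + 4×2234 + 7.42×2869 + (z_c − 1.68 − 14.72)×3234
The z_c×3234 term appears on both sides and cancels. Collect the known terms of each column as K = Σ(ρt)_known − 3234 × (depth of known layers): K_1 = 0 − 3234×0 = 0; K_2 = 33632.88 − 3234×(1.68 + 14.72) = −19404.72.
Balance: K_1 − x×(3234 − 2698) = K_2, so x = (K_1 − K_2)/(3234 − 2698) = 19404.7/536 = 36.2 km.

36.2 km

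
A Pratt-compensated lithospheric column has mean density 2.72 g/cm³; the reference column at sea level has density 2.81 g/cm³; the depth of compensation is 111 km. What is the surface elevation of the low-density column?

ρ_ref D = ρ (D + h) → h = D (ρ_ref − ρ)/ρ.
h = 111 km × (2.81 − 2.72)/2.72 = 3.67 km.

3.67 km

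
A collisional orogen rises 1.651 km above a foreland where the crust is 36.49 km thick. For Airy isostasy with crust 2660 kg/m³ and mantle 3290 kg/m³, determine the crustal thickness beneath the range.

45.1 km

Root depth r = h ρ_c / (ρ_m − ρ_c) = 1.651 km × 2660 / 630 = 6.971 km.
Total thickness = T + h + r = 36.49 km + 1.651 km + 6.971 km = 45.1 km.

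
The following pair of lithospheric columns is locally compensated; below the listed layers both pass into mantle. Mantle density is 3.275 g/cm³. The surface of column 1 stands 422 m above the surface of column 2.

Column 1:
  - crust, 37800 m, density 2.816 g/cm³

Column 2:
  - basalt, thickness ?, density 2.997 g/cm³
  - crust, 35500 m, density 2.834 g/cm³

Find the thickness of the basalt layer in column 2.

1120 m

Take the compensation level at the base of the deeper column (depth z_c below the surface of column 1) and equate Σ ρ_i t_i down to z_c; mantle fills any gap and the z_c terms cancel.
Column 1: 37800×2.816 + (z_c − 37800)×3.275
Column 2: 422×0 + x×2.997 + 35500×2.834 + (z_c − 422 − 35500 − x)×3.275
The z_c×3.275 term appears on both sides and cancels. Collect the known terms of each column as K = Σ(ρt)_known − 3.275 × (depth of known layers): K_1 = 106444.8 − 3.275×37800 = −17350.2; K_2 = 100607 − 3.275×(422 + 35500) = −17037.55.
Balance: K_1 = K_2 − x×(3.275 − 2.997), so x = (K_2 − K_1)/(3.275 − 2.997) = 312.65/0.278 = 1120 m.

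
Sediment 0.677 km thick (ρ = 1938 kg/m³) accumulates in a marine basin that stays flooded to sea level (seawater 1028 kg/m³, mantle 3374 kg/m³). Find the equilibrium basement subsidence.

0.263 km

Submarine loading: the sediment displaces seawater, and the subsidence is in turn flooded, so s (ρ_m − ρ_w) = t (ρ_sed − ρ_w).
s = 0.677 km × (1938 − 1028) / (3374 − 1028) = 0.263 km.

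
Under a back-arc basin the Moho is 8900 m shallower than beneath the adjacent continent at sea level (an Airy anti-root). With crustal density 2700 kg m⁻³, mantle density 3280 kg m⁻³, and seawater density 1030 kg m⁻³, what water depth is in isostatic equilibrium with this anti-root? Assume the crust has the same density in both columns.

Replacing a thickness d of crust by seawater at the top must be balanced by replacing crust with mantle at the base: d (ρ_c − ρ_w) = a (ρ_m − ρ_c).
d = a (ρ_m − ρ_c)/(ρ_c − ρ_w) = 8900 m × 580/1670 = 3090 m.

3090 m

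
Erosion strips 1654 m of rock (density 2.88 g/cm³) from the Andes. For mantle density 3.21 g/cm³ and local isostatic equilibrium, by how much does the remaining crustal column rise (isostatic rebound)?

Unloading: uplift u = e ρ_c/ρ_m = 1654 m × 2.88/3.21 = 1480 m.

1480 m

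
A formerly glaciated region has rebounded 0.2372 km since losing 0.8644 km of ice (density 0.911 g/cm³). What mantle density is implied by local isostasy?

ρ_m = ρ_ice t / u = 0.911 × 0.8644 km/0.2372 km = 3.32 g/cm³.

3.32 g/cm³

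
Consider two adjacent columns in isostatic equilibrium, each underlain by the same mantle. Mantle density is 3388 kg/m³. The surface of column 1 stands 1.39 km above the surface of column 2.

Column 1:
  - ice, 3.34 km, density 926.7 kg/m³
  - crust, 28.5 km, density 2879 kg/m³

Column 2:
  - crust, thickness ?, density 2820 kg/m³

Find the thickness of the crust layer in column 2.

31.7 km

Take the compensation level at the base of the deeper column (depth z_c below the surface of column 1) and equate Σ ρ_i t_i down to z_c; mantle fills any gap and the z_c terms cancel.
Column 1: 3.34×926.7 + 28.5×2879 + (z_c − 31.84)×3388
Column 2: 1.39×0 + x×2820 + (z_c − 1.39 − 0 − x)×3388
The z_c×3388 term appears on both sides and cancels. Collect the known terms of each column as K = Σ(ρt)_known − 3388 × (depth of known layers): K_1 = 85146.678 − 3388×31.84 = −22727.242; K_2 = 0 − 3388×(1.39 + 0) = −4709.32.
Balance: K_1 = K_2 − x×(3388 − 2820), so x = (K_2 − K_1)/(3388 − 2820) = 18017.9/568 = 31.7 km.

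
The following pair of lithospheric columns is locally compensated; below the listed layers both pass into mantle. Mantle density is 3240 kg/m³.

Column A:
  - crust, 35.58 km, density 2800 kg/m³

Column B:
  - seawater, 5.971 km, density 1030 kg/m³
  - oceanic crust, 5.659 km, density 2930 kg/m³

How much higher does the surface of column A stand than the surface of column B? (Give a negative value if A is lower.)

0.218 km

For any compensation level in the mantle, the mantle terms cancel and isostasy reduces to e = (Σt_A − Σt_B) − (Σ(ρt)_A − Σ(ρt)_B) / ρ_m.
Σt_A = 35.58 km; Σt_B = 11.63 km; Σ(ρt)_A = 99624; Σ(ρt)_B = 22731 (in km·kg/m³).
e = (35.58 − 11.63) − (99624 − 22731) / 3240 = 0.218 km.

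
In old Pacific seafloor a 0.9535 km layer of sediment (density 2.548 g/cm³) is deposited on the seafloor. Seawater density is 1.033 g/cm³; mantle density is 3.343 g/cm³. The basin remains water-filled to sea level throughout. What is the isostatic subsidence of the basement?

Submarine loading: the sediment displaces seawater, and the subsidence is in turn flooded, so s (ρ_m − ρ_w) = t (ρ_sed − ρ_w).
s = 0.9535 km × (2.548 − 1.033) / (3.343 − 1.033) = 0.625 km.

0.625 km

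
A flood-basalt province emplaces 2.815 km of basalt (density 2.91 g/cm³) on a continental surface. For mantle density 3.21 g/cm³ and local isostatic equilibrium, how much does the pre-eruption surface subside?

Subaerial loading: s = t ρ_load / ρ_m.
s = 2.815 km × 2.91/3.21 = 2.55 km.

2.55 km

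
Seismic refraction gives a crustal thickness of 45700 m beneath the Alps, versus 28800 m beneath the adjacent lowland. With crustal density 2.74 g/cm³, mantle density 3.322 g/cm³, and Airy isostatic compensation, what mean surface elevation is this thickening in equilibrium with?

2960 m

Excess crust Δ = 45700 m − 28800 m = 16900 m, split between elevation h and root r with h + r = Δ.
Airy balance ρ_c h = (ρ_m − ρ_c) r gives r = h ρ_c/(ρ_m − ρ_c), so h (1 + ρ_c/(ρ_m − ρ_c)) = Δ, i.e. h = Δ (ρ_m − ρ_c)/ρ_m.
h = 16900 m × 0.582/3.322 = 2960 m.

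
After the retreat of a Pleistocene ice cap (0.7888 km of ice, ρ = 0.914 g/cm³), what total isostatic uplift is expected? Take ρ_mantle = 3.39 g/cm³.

0.213 km

Removing the load lets mantle flow back in; uplift u satisfies ρ_ice t = ρ_m u.
u = t ρ_ice/ρ_m = 0.7888 km × 0.914/3.39 = 0.213 km.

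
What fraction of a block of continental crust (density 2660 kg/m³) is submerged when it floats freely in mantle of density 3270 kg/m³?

81.3%

Submerged fraction = ρ_obj/ρ_fluid = 2660/3270 = 81.3%.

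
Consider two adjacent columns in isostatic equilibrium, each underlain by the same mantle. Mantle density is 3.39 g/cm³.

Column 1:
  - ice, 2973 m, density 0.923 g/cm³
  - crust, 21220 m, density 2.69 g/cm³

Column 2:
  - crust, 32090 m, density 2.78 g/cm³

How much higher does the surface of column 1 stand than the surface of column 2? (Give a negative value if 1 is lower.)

For any compensation level in the mantle, the mantle terms cancel and isostasy reduces to e = (Σt_1 − Σt_2) − (Σ(ρt)_1 − Σ(ρt)_2) / ρ_m.
Σt_1 = 24193 m; Σt_2 = 32090 m; Σ(ρt)_1 = 59825.879; Σ(ρt)_2 = 89210.2 (in m·g/cm³).
e = (24193 − 32090) − (59825.879 − 89210.2) / 3.39 = 771 m.

771 m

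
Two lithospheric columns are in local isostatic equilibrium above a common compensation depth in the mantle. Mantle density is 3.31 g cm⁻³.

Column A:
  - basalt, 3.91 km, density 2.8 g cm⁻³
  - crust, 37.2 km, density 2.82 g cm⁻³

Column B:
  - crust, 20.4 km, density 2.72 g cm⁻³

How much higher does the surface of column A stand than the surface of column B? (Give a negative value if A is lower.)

For any compensation level in the mantle, the mantle terms cancel and isostasy reduces to e = (Σt_A − Σt_B) − (Σ(ρt)_A − Σ(ρt)_B) / ρ_m.
Σt_A = 41.11 km; Σt_B = 20.4 km; Σ(ρt)_A = 115.852; Σ(ρt)_B = 55.488 (in km·g cm⁻³).
e = (41.11 − 20.4) − (115.852 − 55.488) / 3.31 = 2.47 km.

2.47 km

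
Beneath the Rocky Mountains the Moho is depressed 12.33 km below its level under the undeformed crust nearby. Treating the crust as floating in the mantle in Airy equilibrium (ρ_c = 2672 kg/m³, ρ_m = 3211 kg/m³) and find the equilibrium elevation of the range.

2.49 km

Balancing pressure at the compensation depth: ρ_c h = (ρ_m − ρ_c) r.
h = r (ρ_m − ρ_c) / ρ_c = 12.33 km × (3211 − 2672) / 2672 = 2.49 km.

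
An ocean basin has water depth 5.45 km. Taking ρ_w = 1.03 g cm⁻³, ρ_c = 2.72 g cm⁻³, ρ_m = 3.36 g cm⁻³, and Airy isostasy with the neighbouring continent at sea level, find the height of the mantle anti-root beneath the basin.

14.4 km

Equating mass per unit area of the two columns: replacing crust with seawater at the top is compensated by replacing crust with mantle at the base: d (ρ_c − ρ_w) = a (ρ_m − ρ_c).
a = d (ρ_c − ρ_w)/(ρ_m − ρ_c) = 5.45 km × 1.69/0.64 = 14.4 km.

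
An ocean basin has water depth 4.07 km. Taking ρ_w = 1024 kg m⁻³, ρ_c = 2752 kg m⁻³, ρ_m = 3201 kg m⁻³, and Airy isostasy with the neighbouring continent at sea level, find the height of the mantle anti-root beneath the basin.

Isostatic balance requires: replacing crust with seawater at the top is compensated by replacing crust with mantle at the base: d (ρ_c − ρ_w) = a (ρ_m − ρ_c).
a = d (ρ_c − ρ_w)/(ρ_m − ρ_c) = 4.07 km × 1728/449 = 15.7 km.

15.7 km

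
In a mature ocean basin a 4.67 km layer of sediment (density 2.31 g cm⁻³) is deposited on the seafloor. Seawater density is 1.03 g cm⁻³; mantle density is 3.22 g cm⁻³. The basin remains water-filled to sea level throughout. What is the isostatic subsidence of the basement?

2.73 km

Submarine loading: the sediment displaces seawater, and the subsidence is in turn flooded, so s (ρ_m − ρ_w) = t (ρ_sed − ρ_w).
s = 4.67 km × (2.31 − 1.03) / (3.22 − 1.03) = 2.73 km.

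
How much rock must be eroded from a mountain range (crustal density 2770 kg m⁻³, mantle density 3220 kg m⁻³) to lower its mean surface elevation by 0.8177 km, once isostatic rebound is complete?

5.85 km

Net drop Δ = e − u = e − e ρ_c/ρ_m = e (ρ_m − ρ_c)/ρ_m.
e = Δ ρ_m/(ρ_m − ρ_c) = 0.8177 km × 3220/450 = 5.85 km.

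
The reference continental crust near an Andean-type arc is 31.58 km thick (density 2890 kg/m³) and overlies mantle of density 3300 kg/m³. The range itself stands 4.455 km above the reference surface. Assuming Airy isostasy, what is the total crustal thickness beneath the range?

67.4 km

Root depth r = h ρ_c / (ρ_m − ρ_c) = 4.455 km × 2890 / 410 = 31.4 km.
Total thickness = T + h + r = 31.58 km + 4.455 km + 31.4 km = 67.4 km.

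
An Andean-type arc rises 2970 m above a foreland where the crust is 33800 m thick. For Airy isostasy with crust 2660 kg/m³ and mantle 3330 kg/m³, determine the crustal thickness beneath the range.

Root depth r = h ρ_c / (ρ_m − ρ_c) = 2970 m × 2660 / 670 = 11790 m.
Total thickness = T + h + r = 33800 m + 2970 m + 11790 m = 48600 m.

48600 m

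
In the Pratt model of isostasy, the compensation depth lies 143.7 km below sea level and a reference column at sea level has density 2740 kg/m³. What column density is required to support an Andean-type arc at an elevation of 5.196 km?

2640 kg/m³

Pratt balance: ρ_ref D = ρ (D + h).
ρ = ρ_ref D/(D + h) = 2740 × 143.7 km/(143.7 km + 5.196 km) = 2640 kg/m³.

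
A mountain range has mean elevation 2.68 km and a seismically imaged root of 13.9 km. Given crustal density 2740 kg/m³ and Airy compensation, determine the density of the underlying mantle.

Airy balance: ρ_c h = (ρ_m − ρ_c) r → ρ_m = ρ_c (1 + h/r).
ρ_m = 2740 × (1 + 2.68 km/13.9 km) = 3270 kg/m³.

3270 kg/m³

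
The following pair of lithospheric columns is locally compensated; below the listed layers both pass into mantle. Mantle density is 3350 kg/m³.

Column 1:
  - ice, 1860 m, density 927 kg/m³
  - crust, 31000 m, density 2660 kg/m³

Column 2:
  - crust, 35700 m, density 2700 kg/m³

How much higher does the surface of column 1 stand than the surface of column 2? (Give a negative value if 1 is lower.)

804 m

For any compensation level in the mantle, the mantle terms cancel and isostasy reduces to e = (Σt_1 − Σt_2) − (Σ(ρt)_1 − Σ(ρt)_2) / ρ_m.
Σt_1 = 32860 m; Σt_2 = 35700 m; Σ(ρt)_1 = 84184220; Σ(ρt)_2 = 96390000 (in m·kg/m³).
e = (32860 − 35700) − (84184220 − 96390000) / 3350 = 804 m.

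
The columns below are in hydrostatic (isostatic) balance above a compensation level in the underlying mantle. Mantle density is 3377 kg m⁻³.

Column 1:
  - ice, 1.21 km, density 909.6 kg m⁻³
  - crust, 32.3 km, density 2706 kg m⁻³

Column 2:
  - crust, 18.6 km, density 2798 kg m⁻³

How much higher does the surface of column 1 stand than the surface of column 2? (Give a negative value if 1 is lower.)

For any compensation level in the mantle, the mantle terms cancel and isostasy reduces to e = (Σt_1 − Σt_2) − (Σ(ρt)_1 − Σ(ρt)_2) / ρ_m.
Σt_1 = 33.51 km; Σt_2 = 18.6 km; Σ(ρt)_1 = 88504.416; Σ(ρt)_2 = 52042.8 (in km·kg m⁻³).
e = (33.51 − 18.6) − (88504.416 − 52042.8) / 3377 = 4.11 km.

4.11 km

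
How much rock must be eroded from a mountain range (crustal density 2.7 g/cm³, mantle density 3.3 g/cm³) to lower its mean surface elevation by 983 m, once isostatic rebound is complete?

Net drop Δ = e − u = e − e ρ_c/ρ_m = e (ρ_m − ρ_c)/ρ_m.
e = Δ ρ_m/(ρ_m − ρ_c) = 983 m × 3.3/0.6 = 5410 m.

5410 m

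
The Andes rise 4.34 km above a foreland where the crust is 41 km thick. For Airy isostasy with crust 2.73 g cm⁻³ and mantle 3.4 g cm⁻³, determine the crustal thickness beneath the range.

Root depth r = h ρ_c / (ρ_m − ρ_c) = 4.34 km × 2.73 / 0.67 = 17.68 km.
Total thickness = T + h + r = 41 km + 4.34 km + 17.68 km = 63 km.

63 km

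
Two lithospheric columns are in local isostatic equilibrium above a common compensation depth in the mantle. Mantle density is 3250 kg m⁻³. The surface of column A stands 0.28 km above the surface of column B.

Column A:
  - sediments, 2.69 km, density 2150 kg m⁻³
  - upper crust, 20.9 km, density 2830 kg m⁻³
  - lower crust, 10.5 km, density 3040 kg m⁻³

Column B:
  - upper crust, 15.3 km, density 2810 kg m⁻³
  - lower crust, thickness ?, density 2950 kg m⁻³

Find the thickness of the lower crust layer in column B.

Take the compensation level at the base of the deeper column (depth z_c below the surface of column A) and equate Σ ρ_i t_i down to z_c; mantle fills any gap and the z_c terms cancel.
Column A: 2.69×2150 + 20.9×2830 + 10.5×3040 + (z_c − 34.09)×3250
Column B: 0.28×0 + 15.3×2810 + x×2950 + (z_c − 0.28 − 15.3 − x)×3250
The z_c×3250 term appears on both sides and cancels. Collect the known terms of each column as K = Σ(ρt)_known − 3250 × (depth of known layers): K_A = 96850.5 − 3250×34.09 = −13942; K_B = 42993 − 3250×(0.28 + 15.3) = −7642.
Balance: K_A = K_B − x×(3250 − 2950), so x = (K_B − K_A)/(3250 − 2950) = 6300/300 = 21 km.

21 km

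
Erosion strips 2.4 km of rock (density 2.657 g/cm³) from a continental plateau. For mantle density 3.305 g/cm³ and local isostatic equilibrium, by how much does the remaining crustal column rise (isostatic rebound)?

1.93 km

Unloading: uplift u = e ρ_c/ρ_m = 2.4 km × 2.657/3.305 = 1.93 km.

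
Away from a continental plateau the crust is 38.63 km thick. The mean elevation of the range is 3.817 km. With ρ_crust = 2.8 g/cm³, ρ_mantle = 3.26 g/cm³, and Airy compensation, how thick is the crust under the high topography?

Root depth r = h ρ_c / (ρ_m − ρ_c) = 3.817 km × 2.8 / 0.46 = 23.23 km.
Total thickness = T + h + r = 38.63 km + 3.817 km + 23.23 km = 65.7 km.

65.7 km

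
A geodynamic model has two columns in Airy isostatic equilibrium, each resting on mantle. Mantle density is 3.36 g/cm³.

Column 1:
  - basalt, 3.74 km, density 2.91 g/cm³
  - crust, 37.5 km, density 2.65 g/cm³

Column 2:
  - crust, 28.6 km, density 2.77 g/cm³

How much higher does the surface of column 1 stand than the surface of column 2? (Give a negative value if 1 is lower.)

For any compensation level in the mantle, the mantle terms cancel and isostasy reduces to e = (Σt_1 − Σt_2) − (Σ(ρt)_1 − Σ(ρt)_2) / ρ_m.
Σt_1 = 41.24 km; Σt_2 = 28.6 km; Σ(ρt)_1 = 110.2584; Σ(ρt)_2 = 79.222 (in km·g/cm³).
e = (41.24 − 28.6) − (110.2584 − 79.222) / 3.36 = 3.4 km.

3.4 km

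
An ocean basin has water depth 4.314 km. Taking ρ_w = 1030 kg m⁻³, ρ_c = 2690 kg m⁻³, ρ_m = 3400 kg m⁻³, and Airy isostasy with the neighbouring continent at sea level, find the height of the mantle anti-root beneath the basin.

Isostatic balance requires: replacing crust with seawater at the top is compensated by replacing crust with mantle at the base: d (ρ_c − ρ_w) = a (ρ_m − ρ_c).
a = d (ρ_c − ρ_w)/(ρ_m − ρ_c) = 4.314 km × 1660/710 = 10.1 km.

10.1 km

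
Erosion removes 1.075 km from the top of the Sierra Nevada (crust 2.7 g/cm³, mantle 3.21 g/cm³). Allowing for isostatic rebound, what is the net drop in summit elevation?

Rebound u = e ρ_c/ρ_m = 1.075 km × 2.7/3.21 = 0.9042 km.
Net surface drop = e − u = 1.075 km − 0.9042 km = e (ρ_m − ρ_c)/ρ_m = 0.171 km.

0.171 km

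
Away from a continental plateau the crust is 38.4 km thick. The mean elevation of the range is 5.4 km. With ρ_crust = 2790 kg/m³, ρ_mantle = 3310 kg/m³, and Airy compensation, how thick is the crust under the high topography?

72.8 km

Root depth r = h ρ_c / (ρ_m − ρ_c) = 5.4 km × 2790 / 520 = 28.97 km.
Total thickness = T + h + r = 38.4 km + 5.4 km + 28.97 km = 72.8 km.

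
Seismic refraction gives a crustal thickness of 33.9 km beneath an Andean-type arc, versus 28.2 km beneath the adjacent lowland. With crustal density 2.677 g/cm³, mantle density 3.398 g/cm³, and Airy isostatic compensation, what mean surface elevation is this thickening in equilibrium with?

1.21 km

Excess crust Δ = 33.9 km − 28.2 km = 5.7 km, split between elevation h and root r with h + r = Δ.
Airy balance ρ_c h = (ρ_m − ρ_c) r gives r = h ρ_c/(ρ_m − ρ_c), so h (1 + ρ_c/(ρ_m − ρ_c)) = Δ, i.e. h = Δ (ρ_m − ρ_c)/ρ_m.
h = 5.7 km × 0.721/3.398 = 1.21 km.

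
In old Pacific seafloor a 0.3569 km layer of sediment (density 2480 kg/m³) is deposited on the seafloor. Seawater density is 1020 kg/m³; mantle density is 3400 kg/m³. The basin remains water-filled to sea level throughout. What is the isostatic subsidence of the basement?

0.219 km

Submarine loading: the sediment displaces seawater, and the subsidence is in turn flooded, so s (ρ_m − ρ_w) = t (ρ_sed − ρ_w).
s = 0.3569 km × (2480 − 1020) / (3400 − 1020) = 0.219 km.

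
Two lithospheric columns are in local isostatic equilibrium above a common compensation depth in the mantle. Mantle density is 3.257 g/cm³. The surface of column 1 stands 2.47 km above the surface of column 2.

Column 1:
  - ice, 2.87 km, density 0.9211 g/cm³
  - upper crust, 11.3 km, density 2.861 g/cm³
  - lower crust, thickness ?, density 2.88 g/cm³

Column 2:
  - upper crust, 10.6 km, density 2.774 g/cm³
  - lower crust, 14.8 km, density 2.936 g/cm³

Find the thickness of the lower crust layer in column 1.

17.9 km

Take the compensation level at the base of the deeper column (depth z_c below the surface of column 1) and equate Σ ρ_i t_i down to z_c; mantle fills any gap and the z_c terms cancel.
Column 1: 2.87×0.9211 + 11.3×2.861 + x×2.88 + (z_c − 14.17 − x)×3.257
Column 2: 2.47×0 + 10.6×2.774 + 14.8×2.936 + (z_c − 2.47 − 25.4)×3.257
The z_c×3.257 term appears on both sides and cancels. Collect the known terms of each column as K = Σ(ρt)_known − 3.257 × (depth of known layers): K_1 = 34.972857 − 3.257×14.17 = −11.178833; K_2 = 72.8572 − 3.257×(2.47 + 25.4) = −17.91539.
Balance: K_1 − x×(3.257 − 2.88) = K_2, so x = (K_1 − K_2)/(3.257 − 2.88) = 6.73656/0.377 = 17.9 km.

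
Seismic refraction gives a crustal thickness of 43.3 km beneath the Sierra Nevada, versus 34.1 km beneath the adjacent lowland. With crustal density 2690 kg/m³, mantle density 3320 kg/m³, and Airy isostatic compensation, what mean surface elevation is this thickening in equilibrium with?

1.75 km

Excess crust Δ = 43.3 km − 34.1 km = 9.2 km, split between elevation h and root r with h + r = Δ.
Airy balance ρ_c h = (ρ_m − ρ_c) r gives r = h ρ_c/(ρ_m − ρ_c), so h (1 + ρ_c/(ρ_m − ρ_c)) = Δ, i.e. h = Δ (ρ_m − ρ_c)/ρ_m.
h = 9.2 km × 630/3320 = 1.75 km.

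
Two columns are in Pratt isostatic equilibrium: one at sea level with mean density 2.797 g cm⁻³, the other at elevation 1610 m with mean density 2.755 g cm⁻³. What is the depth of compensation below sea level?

ρ_ref D = ρ (D + h) → D (ρ_ref − ρ) = ρ h.
D = ρ h/(ρ_ref − ρ) = 2.755 × 1610 m/(2.797 − 2.755) = 106000 m.

106000 m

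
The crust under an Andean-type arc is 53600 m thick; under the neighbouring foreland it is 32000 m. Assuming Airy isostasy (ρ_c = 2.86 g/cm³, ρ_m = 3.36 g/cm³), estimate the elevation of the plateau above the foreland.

3210 m

Excess crust Δ = 53600 m − 32000 m = 21600 m, split between elevation h and root r with h + r = Δ.
Airy balance ρ_c h = (ρ_m − ρ_c) r gives r = h ρ_c/(ρ_m − ρ_c), so h (1 + ρ_c/(ρ_m − ρ_c)) = Δ, i.e. h = Δ (ρ_m − ρ_c)/ρ_m.
h = 21600 m × 0.5/3.36 = 3210 m.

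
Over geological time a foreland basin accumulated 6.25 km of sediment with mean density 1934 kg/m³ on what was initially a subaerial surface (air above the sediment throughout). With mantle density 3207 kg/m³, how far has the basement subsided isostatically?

3.77 km

Subaerial load: s = t ρ_sed / ρ_m = 6.25 km × 1934/3207 = 3.77 km.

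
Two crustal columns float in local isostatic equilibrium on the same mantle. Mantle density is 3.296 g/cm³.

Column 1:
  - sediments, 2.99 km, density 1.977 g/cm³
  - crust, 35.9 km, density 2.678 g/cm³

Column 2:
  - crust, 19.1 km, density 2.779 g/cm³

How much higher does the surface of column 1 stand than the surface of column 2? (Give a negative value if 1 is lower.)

4.93 km

For any compensation level in the mantle, the mantle terms cancel and isostasy reduces to e = (Σt_1 − Σt_2) − (Σ(ρt)_1 − Σ(ρt)_2) / ρ_m.
Σt_1 = 38.89 km; Σt_2 = 19.1 km; Σ(ρt)_1 = 102.05143; Σ(ρt)_2 = 53.0789 (in km·g/cm³).
e = (38.89 − 19.1) − (102.05143 − 53.0789) / 3.296 = 4.93 km.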